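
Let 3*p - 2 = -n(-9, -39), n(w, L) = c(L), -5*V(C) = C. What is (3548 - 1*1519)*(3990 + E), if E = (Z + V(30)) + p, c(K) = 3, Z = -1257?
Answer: 16597220/3 ≈ 5.5324e+6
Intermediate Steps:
V(C) = -C/5
n(w, L) = 3
p = -1/3 (p = 2/3 + (-1*3)/3 = 2/3 + (1/3)*(-3) = 2/3 - 1 = -1/3 ≈ -0.33333)
E = -3790/3 (E = (-1257 - 1/5*30) - 1/3 = (-1257 - 6) - 1/3 = -1263 - 1/3 = -3790/3 ≈ -1263.3)
(3548 - 1*1519)*(3990 + E) = (3548 - 1*1519)*(3990 - 3790/3) = (3548 - 1519)*(8180/3) = 2029*(8180/3) = 16597220/3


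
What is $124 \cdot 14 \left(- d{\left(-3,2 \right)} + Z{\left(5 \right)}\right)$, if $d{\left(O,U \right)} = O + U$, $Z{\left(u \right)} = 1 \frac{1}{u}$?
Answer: $\frac{10416}{5} \approx 2083.2$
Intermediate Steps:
$Z{\left(u \right)} = \frac{1}{u}$
$124 \cdot 14 \left(- d{\left(-3,2 \right)} + Z{\left(5 \right)}\right) = 124 \cdot 14 \left(- (-3 + 2) + \frac{1}{5}\right) = 1736 \left(\left(-1\right) \left(-1\right) + \frac{1}{5}\right) = 1736 \left(1 + \frac{1}{5}\right) = 1736 \cdot \frac{6}{5} = \frac{10416}{5}$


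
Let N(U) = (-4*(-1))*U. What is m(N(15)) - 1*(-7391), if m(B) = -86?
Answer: 7305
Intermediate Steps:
N(U) = 4*U
m(N(15)) - 1*(-7391) = -86 - 1*(-7391) = -86 + 7391 = 7305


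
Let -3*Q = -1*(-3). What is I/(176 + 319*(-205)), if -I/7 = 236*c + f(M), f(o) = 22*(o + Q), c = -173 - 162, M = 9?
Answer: -78884/9317 ≈ -8.4667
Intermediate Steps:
Q = -1 (Q = -(-1)*(-3)/3 = -⅓*3 = -1)
c = -335
f(o) = -22 + 22*o (f(o) = 22*(o - 1) = 22*(-1 + o) = -22 + 22*o)
I = 552188 (I = -7*(236*(-335) + (-22 + 22*9)) = -7*(-79060 + (-22 + 198)) = -7*(-79060 + 176) = -7*(-78884) = 552188)
I/(176 + 319*(-205)) = 552188/(176 + 319*(-205)) = 552188/(176 - 65395) = 552188/(-65219) = 552188*(-1/65219) = -78884/9317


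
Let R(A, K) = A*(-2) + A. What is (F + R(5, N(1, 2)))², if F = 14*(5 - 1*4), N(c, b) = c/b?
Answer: 81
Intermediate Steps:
R(A, K) = -A (R(A, K) = -2*A + A = -A)
F = 14 (F = 14*(5 - 4) = 14*1 = 14)
(F + R(5, N(1, 2)))² = (14 - 1*5)² = (14 - 5)² = 9² = 81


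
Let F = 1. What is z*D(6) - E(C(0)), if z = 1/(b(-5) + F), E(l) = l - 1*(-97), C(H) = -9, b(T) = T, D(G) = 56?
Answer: -102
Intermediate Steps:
E(l) = 97 + l (E(l) = l + 97 = 97 + l)
z = -1/4 (z = 1/(-5 + 1) = 1/(-4) = -1/4 ≈ -0.25000)
z*D(6) - E(C(0)) = -1/4*56 - (97 - 9) = -14 - 1*88 = -14 - 88 = -102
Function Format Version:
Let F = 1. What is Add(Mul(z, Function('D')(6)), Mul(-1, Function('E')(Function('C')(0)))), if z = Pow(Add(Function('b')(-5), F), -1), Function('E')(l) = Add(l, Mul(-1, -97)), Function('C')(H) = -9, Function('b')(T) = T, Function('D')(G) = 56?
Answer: -102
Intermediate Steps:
Function('E')(l) = Add(97, l) (Function('E')(l) = Add(l, 97) = Add(97, l))
z = Rational(-1, 4) (z = Pow(Add(-5, 1), -1) = Pow(-4, -1) = Rational(-1, 4) ≈ -0.25000)
Add(Mul(z, Function('D')(6)), Mul(-1, Function('E')(Function('C')(0)))) = Add(Mul(Rational(-1, 4), 56), Mul(-1, Add(97, -9))) = Add(-14, Mul(-1, 88)) = Add(-14, -88) = -102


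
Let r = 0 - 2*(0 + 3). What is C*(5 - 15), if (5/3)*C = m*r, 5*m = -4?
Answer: -144/5 ≈ -28.800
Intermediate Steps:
m = -4/5 (m = (1/5)*(-4) = -4/5 ≈ -0.80000)
r = -6 (r = 0 - 2*3 = 0 - 6 = -6)
C = 72/25 (C = 3*(-4/5*(-6))/5 = (3/5)*(24/5) = 72/25 ≈ 2.8800)
C*(5 - 15) = 72*(5 - 15)/25 = (72/25)*(-10) = -144/5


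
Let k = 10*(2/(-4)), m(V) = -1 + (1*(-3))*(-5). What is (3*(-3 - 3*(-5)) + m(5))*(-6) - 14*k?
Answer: -230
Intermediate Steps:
m(V) = 14 (m(V) = -1 - 3*(-5) = -1 + 15 = 14)
k = -5 (k = 10*(2*(-¼)) = 10*(-½) = -5)
(3*(-3 - 3*(-5)) + m(5))*(-6) - 14*k = (3*(-3 - 3*(-5)) + 14)*(-6) - 14*(-5) = (3*(-3 + 15) + 14)*(-6) + 70 = (3*12 + 14)*(-6) + 70 = (36 + 14)*(-6) + 70 = 50*(-6) + 70 = -300 + 70 = -230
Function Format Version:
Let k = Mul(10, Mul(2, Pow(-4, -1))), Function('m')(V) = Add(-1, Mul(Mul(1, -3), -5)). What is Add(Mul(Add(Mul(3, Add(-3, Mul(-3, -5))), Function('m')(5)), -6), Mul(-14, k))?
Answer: -230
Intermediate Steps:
Function('m')(V) = 14 (Function('m')(V) = Add(-1, Mul(-3, -5)) = Add(-1, 15) = 14)
k = -5 (k = Mul(10, Mul(2, Rational(-1, 4))) = Mul(10, Rational(-1, 2)) = -5)
Add(Mul(Add(Mul(3, Add(-3, Mul(-3, -5))), Function('m')(5)), -6), Mul(-14, k)) = Add(Mul(Add(Mul(3, Add(-3, Mul(-3, -5))), 14), -6), Mul(-14, -5)) = Add(Mul(Add(Mul(3, Add(-3, 15)), 14), -6), 70) = Add(Mul(Add(Mul(3, 12), 14), -6), 70) = Add(Mul(Add(36, 14), -6), 70) = Add(Mul(50, -6), 70) = Add(-300, 70) = -230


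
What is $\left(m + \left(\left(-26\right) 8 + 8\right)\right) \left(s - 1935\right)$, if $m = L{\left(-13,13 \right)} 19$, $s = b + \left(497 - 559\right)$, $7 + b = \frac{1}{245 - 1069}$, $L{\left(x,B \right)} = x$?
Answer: $\frac{738129759}{824} \approx 8.9579 \cdot 10^{5}$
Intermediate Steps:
$b = - \frac{5769}{824}$ ($b = -7 + \frac{1}{245 - 1069} = -7 + \frac{1}{-824} = -7 - \frac{1}{824} = - \frac{5769}{824} \approx -7.0012$)
$s = - \frac{56857}{824}$ ($s = - \frac{5769}{824} + \left(497 - 559\right) = - \frac{5769}{824} - 62 = - \frac{56857}{824} \approx -69.001$)
$m = -247$ ($m = \left(-13\right) 19 = -247$)
$\left(m + \left(\left(-26\right) 8 + 8\right)\right) \left(s - 1935\right) = \left(-247 + \left(\left(-26\right) 8 + 8\right)\right) \left(- \frac{56857}{824} - 1935\right) = \left(-247 + \left(-208 + 8\right)\right) \left(- \frac{1651297}{824}\right) = \left(-247 - 200\right) \left(- \frac{1651297}{824}\right) = \left(-447\right) \left(- \frac{1651297}{824}\right) = \frac{738129759}{824}$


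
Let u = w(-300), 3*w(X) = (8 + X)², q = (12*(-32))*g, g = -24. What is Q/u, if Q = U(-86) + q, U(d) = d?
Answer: 13695/42632 ≈ 0.32124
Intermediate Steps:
q = 9216 (q = (12*(-32))*(-24) = -384*(-24) = 9216)
w(X) = (8 + X)²/3
u = 85264/3 (u = (8 - 300)²/3 = (⅓)*(-292)² = (⅓)*85264 = 85264/3 ≈ 28421.)
Q = 9130 (Q = -86 + 9216 = 9130)
Q/u = 9130/(85264/3) = 9130*(3/85264) = 13695/42632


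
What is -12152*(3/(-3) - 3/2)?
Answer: 30380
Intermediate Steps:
-12152*(3/(-3) - 3/2) = -12152*(3*(-⅓) - 3*½) = -12152*(-1 - 3/2) = -12152*(-5/2) = 30380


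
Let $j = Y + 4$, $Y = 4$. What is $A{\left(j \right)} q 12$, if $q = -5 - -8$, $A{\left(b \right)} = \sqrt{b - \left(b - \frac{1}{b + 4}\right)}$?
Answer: $6 \sqrt{3} \approx 10.392$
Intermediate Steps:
$j = 8$ ($j = 4 + 4 = 8$)
$A{\left(b \right)} = \sqrt{\frac{1}{4 + b}}$ ($A{\left(b \right)} = \sqrt{b - \left(b - \frac{1}{4 + b}\right)} = \sqrt{\frac{1}{4 + b}}$)
$q = 3$ ($q = -5 + 8 = 3$)
$A{\left(j \right)} q 12 = \sqrt{\frac{1}{4 + 8}} \cdot 3 \cdot 12 = \sqrt{\frac{1}{12}} \cdot 3 \cdot 12 = \frac{\sqrt{3}}{6} \cdot 3 \cdot 12 = \frac{\sqrt{3}}{2} \cdot 12 = 6 \sqrt{3}$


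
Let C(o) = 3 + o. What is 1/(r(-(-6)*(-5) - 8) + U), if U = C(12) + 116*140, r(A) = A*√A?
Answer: 16255/264279897 + 38*I*√38/264279897 ≈ 6.1507e-5 + 8.8636e-7*I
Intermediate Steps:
r(A) = A^(3/2)
U = 16255 (U = (3 + 12) + 116*140 = 15 + 16240 = 16255)
1/(r(-(-6)*(-5) - 8) + U) = 1/((-(-6)*(-5) - 8)^(3/2) + 16255) = 1/((-6*5 - 8)^(3/2) + 16255) = 1/((-30 - 8)^(3/2) + 16255) = 1/((-38)^(3/2) + 16255) = 1/(-38*I*√38 + 16255) = 1/(16255 - 38*I*√38)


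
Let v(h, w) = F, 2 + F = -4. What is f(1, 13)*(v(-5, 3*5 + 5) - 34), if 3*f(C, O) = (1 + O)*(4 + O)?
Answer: -9520/3 ≈ -3173.3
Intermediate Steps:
F = -6 (F = -2 - 4 = -6)
f(C, O) = (1 + O)*(4 + O)/3 (f(C, O) = ((1 + O)*(4 + O))/3 = (1 + O)*(4 + O)/3)
v(h, w) = -6
f(1, 13)*(v(-5, 3*5 + 5) - 34) = (4/3 + (1/3)*13**2 + (5/3)*13)*(-6 - 34) = (4/3 + (1/3)*169 + 65/3)*(-40) = (4/3 + 169/3 + 65/3)*(-40) = (238/3)*(-40) = -9520/3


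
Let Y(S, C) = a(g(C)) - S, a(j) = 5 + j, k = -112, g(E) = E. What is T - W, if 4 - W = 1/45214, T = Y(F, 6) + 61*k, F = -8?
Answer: -308223837/45214 ≈ -6817.0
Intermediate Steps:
Y(S, C) = 5 + C - S (Y(S, C) = (5 + C) - S = 5 + C - S)
T = -6813 (T = (5 + 6 - 1*(-8)) + 61*(-112) = (5 + 6 + 8) - 6832 = 19 - 6832 = -6813)
W = 180855/45214 (W = 4 - 1/45214 = 180855/45214 ≈ 4.0000)
T - W = -6813 - 1*180855/45214 = -6813 - 180855/45214 = -308223837/45214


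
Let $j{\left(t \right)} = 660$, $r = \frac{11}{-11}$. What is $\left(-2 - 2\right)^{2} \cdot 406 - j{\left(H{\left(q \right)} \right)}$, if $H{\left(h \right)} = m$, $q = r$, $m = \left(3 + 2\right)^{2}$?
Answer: $5836$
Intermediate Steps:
$r = -1$ ($r = 11 \left(- \frac{1}{11}\right) = -1$)
$m = 25$ ($m = 5^{2} = 25$)
$q = -1$
$H{\left(h \right)} = 25$
$\left(-2 - 2\right)^{2} \cdot 406 - j{\left(H{\left(q \right)} \right)} = \left(-2 - 2\right)^{2} \cdot 406 - 660 = \left(-4\right)^{2} \cdot 406 - 660 = 16 \cdot 406 - 660 = 6496 - 660 = 5836$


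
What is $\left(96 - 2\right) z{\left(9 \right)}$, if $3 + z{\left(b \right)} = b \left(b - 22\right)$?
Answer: $-11280$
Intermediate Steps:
$z{\left(b \right)} = -3 + b \left(-22 + b\right)$ ($z{\left(b \right)} = -3 + b \left(b - 22\right) = -3 + b \left(-22 + b\right)$)
$\left(96 - 2\right) z{\left(9 \right)} = \left(96 - 2\right) \left(-3 + 9^{2} - 198\right) = 94 \left(-3 + 81 - 198\right) = 94 \left(-120\right) = -11280$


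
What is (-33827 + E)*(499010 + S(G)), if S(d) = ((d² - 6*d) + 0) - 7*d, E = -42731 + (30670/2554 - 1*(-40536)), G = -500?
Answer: -34741945272090/1277 ≈ -2.7206e+10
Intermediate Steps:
E = -2787680/1277 (E = -42731 + (30670*(1/2554) + 40536) = -42731 + (15335/1277 + 40536) = -42731 + 51779807/1277 = -2787680/1277 ≈ -2183.0)
S(d) = d² - 13*d (S(d) = (d² - 6*d) - 7*d = d² - 13*d)
(-33827 + E)*(499010 + S(G)) = (-33827 - 2787680/1277)*(499010 - 500*(-13 - 500)) = -45984759*(499010 - 500*(-513))/1277 = -45984759*(499010 + 256500)/1277 = -45984759/1277*755510 = -34741945272090/1277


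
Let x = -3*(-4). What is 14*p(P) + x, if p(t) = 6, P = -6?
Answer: 96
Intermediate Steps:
x = 12
14*p(P) + x = 14*6 + 12 = 84 + 12 = 96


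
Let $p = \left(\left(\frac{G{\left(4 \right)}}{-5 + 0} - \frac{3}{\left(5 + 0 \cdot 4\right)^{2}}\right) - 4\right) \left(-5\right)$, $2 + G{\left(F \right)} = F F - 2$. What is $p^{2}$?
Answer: $\frac{26569}{25} \approx 1062.8$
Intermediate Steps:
$G{\left(F \right)} = -4 + F^{2}$ ($G{\left(F \right)} = -2 + \left(F F - 2\right) = -2 + \left(F^{2} - 2\right) = -2 + \left(-2 + F^{2}\right) = -4 + F^{2}$)
$p = \frac{163}{5}$ ($p = \left(\left(\frac{-4 + 4^{2}}{-5 + 0} - \frac{3}{\left(5 + 0 \cdot 4\right)^{2}}\right) - 4\right) \left(-5\right) = \left(\left(\frac{-4 + 16}{-5} - \frac{3}{\left(5 + 0\right)^{2}}\right) - 4\right) \left(-5\right) = \left(\left(12 \left(- \frac{1}{5}\right) - \frac{3}{5^{2}}\right) - 4\right) \left(-5\right) = \left(\left(- \frac{12}{5} - \frac{3}{25}\right) - 4\right) \left(-5\right) = \left(- \frac{63}{25} - 4\right) \left(-5\right) = \left(- \frac{163}{25}\right) \left(-5\right) = \frac{163}{5} \approx 32.6$)
$p^{2} = \left(\frac{163}{5}\right)^{2} = \frac{26569}{25}$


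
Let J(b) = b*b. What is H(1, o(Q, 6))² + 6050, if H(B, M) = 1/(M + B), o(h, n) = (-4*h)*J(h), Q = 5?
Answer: 1506456051/249001 ≈ 6050.0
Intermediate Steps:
J(b) = b²
o(h, n) = -4*h³ (o(h, n) = (-4*h)*h² = -4*h³)
H(B, M) = 1/(B + M)
H(1, o(Q, 6))² + 6050 = (1/(1 - 4*5³))² + 6050 = (1/(1 - 4*125))² + 6050 = (1/(1 - 500))² + 6050 = (1/(-499))² + 6050 = (-1/499)² + 6050 = 1/249001 + 6050 = 1506456051/249001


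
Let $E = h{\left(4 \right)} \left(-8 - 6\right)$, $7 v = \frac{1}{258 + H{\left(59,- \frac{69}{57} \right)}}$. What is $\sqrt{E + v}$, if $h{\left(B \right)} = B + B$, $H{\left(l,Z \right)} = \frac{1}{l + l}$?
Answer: $\frac{i \sqrt{5086791213630}}{213115} \approx 10.583 i$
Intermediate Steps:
$H{\left(l,Z \right)} = \frac{1}{2 l}$
$h{\left(B \right)} = 2 B$
$v = \frac{118}{213115}$ ($v = \frac{1}{7 \left(258 + \frac{1}{2 \cdot 59}\right)} = \frac{1}{7 \left(258 + \frac{1}{2} \cdot \frac{1}{59}\right)} = \frac{1}{7 \left(258 + \frac{1}{118}\right)} = \frac{1}{7 \cdot \frac{30445}{118}} = \frac{1}{7} \cdot \frac{118}{30445} = \frac{118}{213115} \approx 0.00055369$)
$E = -112$ ($E = 2 \cdot 4 \left(-8 - 6\right) = 8 \left(-14\right) = -112$)
$\sqrt{E + v} = \sqrt{-112 + \frac{118}{213115}} = \sqrt{- \frac{23868762}{213115}} = \frac{i \sqrt{5086791213630}}{213115}$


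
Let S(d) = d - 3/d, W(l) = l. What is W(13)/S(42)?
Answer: 182/587 ≈ 0.31005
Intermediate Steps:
S(d) = d - 3/d
W(13)/S(42) = 13/(42 - 3/42) = 13/(42 - 3*1/42) = 13/(42 - 1/14) = 13/(587/14) = 13*(14/587) = 182/587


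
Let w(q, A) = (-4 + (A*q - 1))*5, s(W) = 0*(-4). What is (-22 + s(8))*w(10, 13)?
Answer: -13750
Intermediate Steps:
s(W) = 0
w(q, A) = -25 + 5*A*q (w(q, A) = (-4 + (-1 + A*q))*5 = (-5 + A*q)*5 = -25 + 5*A*q)
(-22 + s(8))*w(10, 13) = (-22 + 0)*(-25 + 5*13*10) = -22*(-25 + 650) = -22*625 = -13750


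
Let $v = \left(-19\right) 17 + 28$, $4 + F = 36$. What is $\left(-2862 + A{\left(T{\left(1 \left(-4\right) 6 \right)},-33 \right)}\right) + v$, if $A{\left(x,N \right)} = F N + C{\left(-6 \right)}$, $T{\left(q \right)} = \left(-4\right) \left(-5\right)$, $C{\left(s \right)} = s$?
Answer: $-4219$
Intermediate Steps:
$T{\left(q \right)} = 20$
$F = 32$ ($F = -4 + 36 = 32$)
$v = -295$ ($v = -323 + 28 = -295$)
$A{\left(x,N \right)} = -6 + 32 N$ ($A{\left(x,N \right)} = 32 N - 6 = -6 + 32 N$)
$\left(-2862 + A{\left(T{\left(1 \left(-4\right) 6 \right)},-33 \right)}\right) + v = \left(-2862 + \left(-6 + 32 \left(-33\right)\right)\right) - 295 = \left(-2862 - 1062\right) - 295 = -3924 - 295 = -4219$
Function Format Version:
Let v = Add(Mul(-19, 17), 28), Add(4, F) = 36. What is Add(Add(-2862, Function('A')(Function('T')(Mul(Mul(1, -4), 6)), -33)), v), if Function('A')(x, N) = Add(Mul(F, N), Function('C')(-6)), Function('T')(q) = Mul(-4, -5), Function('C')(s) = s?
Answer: -4219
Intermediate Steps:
Function('T')(q) = 20
F = 32 (F = Add(-4, 36) = 32)
v = -295 (v = Add(-323, 28) = -295)
Function('A')(x, N) = Add(-6, Mul(32, N)) (Function('A')(x, N) = Add(Mul(32, N), -6) = Add(-6, Mul(32, N)))
Add(Add(-2862, Function('A')(Function('T')(Mul(Mul(1, -4), 6)), -33)), v) = Add(Add(-2862, Add(-6, Mul(32, -33))), -295) = Add(Add(-2862, Add(-6, -1056)), -295) = Add(Add(-2862, -1062), -295) = Add(-3924, -295) = -4219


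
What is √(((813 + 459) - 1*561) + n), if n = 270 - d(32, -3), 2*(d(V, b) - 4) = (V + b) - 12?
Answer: √3874/2 ≈ 31.121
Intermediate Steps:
d(V, b) = -2 + V/2 + b/2 (d(V, b) = 4 + ((V + b) - 12)/2 = 4 + (-12 + V + b)/2 = 4 + (-6 + V/2 + b/2) = -2 + V/2 + b/2)
n = 515/2 (n = 270 - (-2 + (½)*32 + (½)*(-3)) = 270 - (-2 + 16 - 3/2) = 270 - 1*25/2 = 270 - 25/2 = 515/2 ≈ 257.50)
√(((813 + 459) - 1*561) + n) = √(((813 + 459) - 1*561) + 515/2) = √((1272 - 561) + 515/2) = √(711 + 515/2) = √(1937/2) = √3874/2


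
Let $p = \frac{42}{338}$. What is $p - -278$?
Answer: $\frac{47003}{169} \approx 278.12$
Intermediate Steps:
$p = \frac{21}{169}$ ($p = 42 \cdot \frac{1}{338} = \frac{21}{169} \approx 0.12426$)
$p - -278 = \frac{21}{169} - -278 = \frac{21}{169} + 278 = \frac{47003}{169}$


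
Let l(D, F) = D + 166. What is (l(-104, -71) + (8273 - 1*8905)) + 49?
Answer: -521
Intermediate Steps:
l(D, F) = 166 + D
(l(-104, -71) + (8273 - 1*8905)) + 49 = ((166 - 104) + (8273 - 1*8905)) + 49 = (62 + (8273 - 8905)) + 49 = (62 - 632) + 49 = -570 + 49 = -521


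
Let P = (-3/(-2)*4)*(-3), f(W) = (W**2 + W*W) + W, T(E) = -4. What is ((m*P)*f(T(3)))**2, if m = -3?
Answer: 2286144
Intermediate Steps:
f(W) = W + 2*W**2 (f(W) = (W**2 + W**2) + W = 2*W**2 + W = W + 2*W**2)
P = -18 (P = (-3*(-1/2)*4)*(-3) = ((3/2)*4)*(-3) = 6*(-3) = -18)
((m*P)*f(T(3)))**2 = ((-3*(-18))*(-4*(1 + 2*(-4))))**2 = (54*(-4*(1 - 8)))**2 = (54*(-4*(-7)))**2 = (54*28)**2 = 1512**2 = 2286144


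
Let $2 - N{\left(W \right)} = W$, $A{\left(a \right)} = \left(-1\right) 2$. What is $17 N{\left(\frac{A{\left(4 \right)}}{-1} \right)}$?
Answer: $0$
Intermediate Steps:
$A{\left(a \right)} = -2$
$N{\left(W \right)} = 2 - W$
$17 N{\left(\frac{A{\left(4 \right)}}{-1} \right)} = 17 \left(2 - - \frac{2}{-1}\right) = 17 \left(2 - \left(-2\right) \left(-1\right)\right) = 17 \left(2 - 2\right) = 17 \cdot 0 = 0$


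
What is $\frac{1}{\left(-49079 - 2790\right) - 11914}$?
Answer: $- \frac{1}{63783} \approx -1.5678 \cdot 10^{-5}$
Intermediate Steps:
$\frac{1}{\left(-49079 - 2790\right) - 11914} = \frac{1}{-51869 - 11914} = \frac{1}{-63783} = - \frac{1}{63783}$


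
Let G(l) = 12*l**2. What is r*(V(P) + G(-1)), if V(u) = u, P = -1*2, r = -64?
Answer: -640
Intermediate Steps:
P = -2
r*(V(P) + G(-1)) = -64*(-2 + 12*(-1)**2) = -64*(-2 + 12*1) = -64*(-2 + 12) = -64*10 = -640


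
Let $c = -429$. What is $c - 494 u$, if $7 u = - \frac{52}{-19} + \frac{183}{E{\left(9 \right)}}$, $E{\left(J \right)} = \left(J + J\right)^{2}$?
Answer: $- \frac{250237}{378} \approx -662.0$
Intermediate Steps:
$E{\left(J \right)} = 4 J^{2}$ ($E{\left(J \right)} = \left(2 J\right)^{2} = 4 J^{2}$)
$u = \frac{6775}{14364}$ ($u = \frac{- \frac{52}{-19} + \frac{183}{4 \cdot 9^{2}}}{7} = \frac{\left(-52\right) \left(- \frac{1}{19}\right) + \frac{183}{4 \cdot 81}}{7} = \frac{\frac{52}{19} + \frac{183}{324}}{7} = \frac{\frac{52}{19} + 183 \cdot \frac{1}{324}}{7} = \frac{\frac{52}{19} + \frac{61}{108}}{7} = \frac{1}{7} \cdot \frac{6775}{2052} = \frac{6775}{14364} \approx 0.47167$)
$c - 494 u = -429 - \frac{88075}{378} = - \frac{250237}{378}$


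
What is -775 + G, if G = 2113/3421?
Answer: -2649162/3421 ≈ -774.38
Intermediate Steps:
G = 2113/3421 (G = 2113*(1/3421) = 2113/3421 ≈ 0.61766)
-775 + G = -775 + 2113/3421 = -2649162/3421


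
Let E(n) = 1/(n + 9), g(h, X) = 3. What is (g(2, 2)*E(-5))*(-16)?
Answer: -12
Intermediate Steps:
E(n) = 1/(9 + n)
(g(2, 2)*E(-5))*(-16) = (3/(9 - 5))*(-16) = (3/4)*(-16) = (3*(¼))*(-16) = (¾)*(-16) = -12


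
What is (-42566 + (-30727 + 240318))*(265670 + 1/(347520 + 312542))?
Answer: 29289282114135525/660062 ≈ 4.4374e+10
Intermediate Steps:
(-42566 + (-30727 + 240318))*(265670 + 1/(347520 + 312542)) = (-42566 + 209591)*(265670 + 1/660062) = 167025*(265670 + 1/660062) = 167025*(175358671541/660062) = 29289282114135525/660062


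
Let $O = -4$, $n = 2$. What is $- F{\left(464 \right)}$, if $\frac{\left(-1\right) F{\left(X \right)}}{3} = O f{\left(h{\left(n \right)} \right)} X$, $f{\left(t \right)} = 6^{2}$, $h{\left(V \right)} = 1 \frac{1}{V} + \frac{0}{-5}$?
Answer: $-200448$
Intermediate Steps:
$h{\left(V \right)} = \frac{1}{V}$ ($h{\left(V \right)} = \frac{1}{V} + 0 \left(- \frac{1}{5}\right) = \frac{1}{V} + 0 = \frac{1}{V}$)
$f{\left(t \right)} = 36$
$F{\left(X \right)} = 432 X$ ($F{\left(X \right)} = - 3 \left(- 4 \cdot 36 X\right) = - 3 \left(- 144 X\right) = 432 X$)
$- F{\left(464 \right)} = - 432 \cdot 464 = \left(-1\right) 200448 = -200448$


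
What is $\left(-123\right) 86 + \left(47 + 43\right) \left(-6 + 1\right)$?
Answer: $-11028$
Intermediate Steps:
$\left(-123\right) 86 + \left(47 + 43\right) \left(-6 + 1\right) = -10578 + 90 \left(-5\right) = -10578 - 450 = -11028$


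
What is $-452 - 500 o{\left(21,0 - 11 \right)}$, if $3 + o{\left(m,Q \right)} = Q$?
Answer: $6548$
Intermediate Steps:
$o{\left(m,Q \right)} = -3 + Q$
$-452 - 500 o{\left(21,0 - 11 \right)} = -452 - 500 \left(-3 + \left(0 - 11\right)\right) = -452 - 500 \left(-3 - 11\right) = -452 - -7000 = -452 + 7000 = 6548$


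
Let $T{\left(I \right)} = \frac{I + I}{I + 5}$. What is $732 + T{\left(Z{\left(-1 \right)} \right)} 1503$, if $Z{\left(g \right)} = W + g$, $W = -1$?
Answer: $-1272$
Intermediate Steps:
$Z{\left(g \right)} = -1 + g$
$T{\left(I \right)} = \frac{2 I}{5 + I}$
$732 + T{\left(Z{\left(-1 \right)} \right)} 1503 = 732 + \frac{2 \left(-1 - 1\right)}{5 - 2} \cdot 1503 = 732 + 2 \left(-2\right) \frac{1}{5 - 2} \cdot 1503 = 732 + 2 \left(-2\right) \frac{1}{3} \cdot 1503 = 732 - 2004 = -1272$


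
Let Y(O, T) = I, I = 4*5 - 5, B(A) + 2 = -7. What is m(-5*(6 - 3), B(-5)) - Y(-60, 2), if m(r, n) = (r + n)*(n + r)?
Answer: 561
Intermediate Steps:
B(A) = -9 (B(A) = -2 - 7 = -9)
I = 15 (I = 20 - 5 = 15)
Y(O, T) = 15
m(r, n) = (n + r)² (m(r, n) = (n + r)*(n + r) = (n + r)²)
m(-5*(6 - 3), B(-5)) - Y(-60, 2) = (-9 - 5*(6 - 3))² - 1*15 = (-9 - 5*3)² - 15 = (-9 - 15)² - 15 = (-24)² - 15 = 576 - 15 = 561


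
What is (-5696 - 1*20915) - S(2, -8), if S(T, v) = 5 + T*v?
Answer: -26600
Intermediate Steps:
(-5696 - 1*20915) - S(2, -8) = (-5696 - 1*20915) - (5 + 2*(-8)) = (-5696 - 20915) - (5 - 16) = -26611 - 1*(-11) = -26611 + 11 = -26600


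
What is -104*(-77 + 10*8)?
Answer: -312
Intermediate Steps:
-104*(-77 + 10*8) = -104*(-77 + 80) = -104*3 = -312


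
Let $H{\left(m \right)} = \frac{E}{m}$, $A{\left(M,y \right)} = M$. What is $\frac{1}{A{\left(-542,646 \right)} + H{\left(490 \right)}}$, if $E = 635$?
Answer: $- \frac{98}{52989} \approx -0.0018494$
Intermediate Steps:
$H{\left(m \right)} = \frac{635}{m}$
$\frac{1}{A{\left(-542,646 \right)} + H{\left(490 \right)}} = \frac{1}{-542 + \frac{635}{490}} = \frac{1}{-542 + 635 \cdot \frac{1}{490}} = \frac{1}{-542 + \frac{127}{98}} = \frac{1}{- \frac{52989}{98}} = - \frac{98}{52989}$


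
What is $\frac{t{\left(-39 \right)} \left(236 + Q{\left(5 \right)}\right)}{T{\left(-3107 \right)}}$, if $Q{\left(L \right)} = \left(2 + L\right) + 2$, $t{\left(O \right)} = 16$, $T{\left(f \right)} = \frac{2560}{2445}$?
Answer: $\frac{119805}{32} \approx 3743.9$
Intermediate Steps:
$T{\left(f \right)} = \frac{512}{489}$ ($T{\left(f \right)} = 2560 \cdot \frac{1}{2445} = \frac{512}{489}$)
$Q{\left(L \right)} = 4 + L$
$\frac{t{\left(-39 \right)} \left(236 + Q{\left(5 \right)}\right)}{T{\left(-3107 \right)}} = \frac{16 \left(236 + \left(4 + 5\right)\right)}{\frac{512}{489}} = 16 \left(236 + 9\right) \frac{489}{512} = 16 \cdot 245 \cdot \frac{489}{512} = 3920 \cdot \frac{489}{512} = \frac{119805}{32}$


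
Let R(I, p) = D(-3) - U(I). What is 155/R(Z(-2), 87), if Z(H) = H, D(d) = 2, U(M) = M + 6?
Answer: -155/2 ≈ -77.500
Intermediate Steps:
U(M) = 6 + M
R(I, p) = -4 - I (R(I, p) = 2 - (6 + I) = 2 + (-6 - I) = -4 - I)
155/R(Z(-2), 87) = 155/(-4 - 1*(-2)) = 155/(-4 + 2) = 155/(-2) = 155*(-1/2) = -155/2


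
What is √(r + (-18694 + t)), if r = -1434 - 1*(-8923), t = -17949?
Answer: I*√29154 ≈ 170.75*I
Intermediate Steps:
r = 7489 (r = -1434 + 8923 = 7489)
√(r + (-18694 + t)) = √(7489 + (-18694 - 17949)) = √(7489 - 36643) = √(-29154) = I*√29154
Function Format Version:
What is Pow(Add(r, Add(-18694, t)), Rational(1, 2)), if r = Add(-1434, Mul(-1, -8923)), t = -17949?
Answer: Mul(I, Pow(29154, Rational(1, 2))) ≈ Mul(170.75, I)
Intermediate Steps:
r = 7489 (r = Add(-1434, 8923) = 7489)
Pow(Add(r, Add(-18694, t)), Rational(1, 2)) = Pow(Add(7489, Add(-18694, -17949)), Rational(1, 2)) = Pow(Add(7489, -36643), Rational(1, 2)) = Pow(-29154, Rational(1, 2)) = Mul(I, Pow(29154, Rational(1, 2)))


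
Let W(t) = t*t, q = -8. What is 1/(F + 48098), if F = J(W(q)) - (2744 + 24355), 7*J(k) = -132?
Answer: 7/146861 ≈ 4.7664e-5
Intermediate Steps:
W(t) = t²
J(k) = -132/7 (J(k) = (⅐)*(-132) = -132/7)
F = -189825/7 (F = -132/7 - (2744 + 24355) = -132/7 - 1*27099 = -132/7 - 27099 = -189825/7 ≈ -27118.)
1/(F + 48098) = 1/(-189825/7 + 48098) = 1/(146861/7) = 7/146861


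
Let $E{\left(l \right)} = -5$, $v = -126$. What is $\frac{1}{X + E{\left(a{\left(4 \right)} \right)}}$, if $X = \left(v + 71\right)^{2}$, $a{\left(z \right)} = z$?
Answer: $\frac{1}{3020} \approx 0.00033113$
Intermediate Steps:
$X = 3025$ ($X = \left(-126 + 71\right)^{2} = \left(-55\right)^{2} = 3025$)
$\frac{1}{X + E{\left(a{\left(4 \right)} \right)}} = \frac{1}{3025 - 5} = \frac{1}{3020}$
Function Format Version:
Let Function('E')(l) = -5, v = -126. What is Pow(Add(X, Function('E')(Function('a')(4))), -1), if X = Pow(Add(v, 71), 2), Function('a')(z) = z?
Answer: Rational(1, 3020) ≈ 0.00033113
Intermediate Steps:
X = 3025 (X = Pow(Add(-126, 71), 2) = Pow(-55, 2) = 3025)
Pow(Add(X, Function('E')(Function('a')(4))), -1) = Pow(Add(3025, -5), -1) = Pow(3020, -1) = Rational(1, 3020)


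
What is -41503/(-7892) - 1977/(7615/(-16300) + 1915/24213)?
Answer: 1232843783108917/241759574108 ≈ 5099.5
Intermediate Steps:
-41503/(-7892) - 1977/(7615/(-16300) + 1915/24213) = -41503*(-1/7892) - 1977/(7615*(-1/16300) + 1915*(1/24213)) = 41503/7892 - 1977/(-1523/3260 + 1915/24213) = 41503/7892 - 1977/(-30633499/78934380) = 41503/7892 - 1977*(-78934380/30633499) = 41503/7892 + 156053269260/30633499 = 1232843783108917/241759574108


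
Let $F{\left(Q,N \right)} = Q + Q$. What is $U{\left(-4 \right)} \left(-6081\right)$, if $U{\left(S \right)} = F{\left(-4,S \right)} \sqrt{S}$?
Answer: $97296 i \approx 97296.0 i$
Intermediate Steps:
$F{\left(Q,N \right)} = 2 Q$
$U{\left(S \right)} = - 8 \sqrt{S}$ ($U{\left(S \right)} = 2 \left(-4\right) \sqrt{S} = - 8 \sqrt{S}$)
$U{\left(-4 \right)} \left(-6081\right) = - 8 \sqrt{-4} \left(-6081\right) = - 8 \cdot 2 i \left(-6081\right) = - 16 i \left(-6081\right) = 97296 i$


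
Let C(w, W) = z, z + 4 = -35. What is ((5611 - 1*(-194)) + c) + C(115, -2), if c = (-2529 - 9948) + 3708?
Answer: -3003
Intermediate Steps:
z = -39 (z = -4 - 35 = -39)
C(w, W) = -39
c = -8769 (c = -12477 + 3708 = -8769)
((5611 - 1*(-194)) + c) + C(115, -2) = ((5611 - 1*(-194)) - 8769) - 39 = ((5611 + 194) - 8769) - 39 = (5805 - 8769) - 39 = -2964 - 39 = -3003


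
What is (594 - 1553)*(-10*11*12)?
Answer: 1265880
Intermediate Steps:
(594 - 1553)*(-10*11*12) = -(-105490)*12 = -959*(-1320) = 1265880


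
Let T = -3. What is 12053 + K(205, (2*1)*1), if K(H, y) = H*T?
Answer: 11438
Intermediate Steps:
K(H, y) = -3*H (K(H, y) = H*(-3) = -3*H)
12053 + K(205, (2*1)*1) = 12053 - 3*205 = 12053 - 615 = 11438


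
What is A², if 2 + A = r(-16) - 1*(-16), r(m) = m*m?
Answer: 72900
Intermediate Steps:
r(m) = m²
A = 270 (A = -2 + ((-16)² - 1*(-16)) = -2 + (256 + 16) = -2 + 272 = 270)
A² = 270² = 72900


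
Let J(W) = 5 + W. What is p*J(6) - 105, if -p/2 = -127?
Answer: 2689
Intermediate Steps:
p = 254 (p = -2*(-127) = 254)
p*J(6) - 105 = 254*(5 + 6) - 105 = 254*11 - 105 = 2794 - 105 = 2689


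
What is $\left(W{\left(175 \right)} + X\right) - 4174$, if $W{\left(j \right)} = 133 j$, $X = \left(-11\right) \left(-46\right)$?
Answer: $19607$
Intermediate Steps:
$X = 506$
$\left(W{\left(175 \right)} + X\right) - 4174 = \left(133 \cdot 175 + 506\right) - 4174 = \left(23275 + 506\right) - 4174 = 23781 - 4174 = 19607$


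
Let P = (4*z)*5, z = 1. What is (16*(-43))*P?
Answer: -13760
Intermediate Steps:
P = 20 (P = (4*1)*5 = 4*5 = 20)
(16*(-43))*P = (16*(-43))*20 = -688*20 = -13760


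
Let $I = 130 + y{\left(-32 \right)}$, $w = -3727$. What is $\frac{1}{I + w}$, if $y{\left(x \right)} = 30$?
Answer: $- \frac{1}{3567} \approx -0.00028035$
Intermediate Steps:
$I = 160$ ($I = 130 + 30 = 160$)
$\frac{1}{I + w} = \frac{1}{160 - 3727} = \frac{1}{-3567} = - \frac{1}{3567}$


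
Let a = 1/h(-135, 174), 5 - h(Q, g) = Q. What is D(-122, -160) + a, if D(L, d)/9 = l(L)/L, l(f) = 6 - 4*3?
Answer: 3841/8540 ≈ 0.44977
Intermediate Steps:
l(f) = -6 (l(f) = 6 - 12 = -6)
h(Q, g) = 5 - Q
D(L, d) = -54/L (D(L, d) = 9*(-6/L) = -54/L)
a = 1/140 (a = 1/(5 - 1*(-135)) = 1/(5 + 135) = 1/140 ≈ 0.0071429)
D(-122, -160) + a = -54/(-122) + 1/140 = -54*(-1/122) + 1/140 = 27/61 + 1/140 = 3841/8540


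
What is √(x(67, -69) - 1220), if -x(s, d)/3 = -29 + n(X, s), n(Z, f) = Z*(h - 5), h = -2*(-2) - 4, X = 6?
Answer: I*√1043 ≈ 32.296*I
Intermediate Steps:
h = 0 (h = 4 - 4 = 0)
n(Z, f) = -5*Z (n(Z, f) = Z*(0 - 5) = Z*(-5) = -5*Z)
x(s, d) = 177 (x(s, d) = -3*(-29 - 5*6) = -3*(-29 - 30) = -3*(-59) = 177)
√(x(67, -69) - 1220) = √(177 - 1220) = √(-1043) = I*√1043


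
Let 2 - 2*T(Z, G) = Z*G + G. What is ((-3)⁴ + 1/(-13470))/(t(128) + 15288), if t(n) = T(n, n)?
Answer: 1091069/94734510 ≈ 0.011517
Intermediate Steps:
T(Z, G) = 1 - G/2 - G*Z/2 (T(Z, G) = 1 - (Z*G + G)/2 = 1 - (G*Z + G)/2 = 1 - (G + G*Z)/2 = 1 + (-G/2 - G*Z/2) = 1 - G/2 - G*Z/2)
t(n) = 1 - n/2 - n²/2 (t(n) = 1 - n/2 - n*n/2 = 1 - n/2 - n²/2)
((-3)⁴ + 1/(-13470))/(t(128) + 15288) = ((-3)⁴ + 1/(-13470))/((1 - ½*128 - ½*128²) + 15288) = (81 - 1/13470)/((1 - 64 - ½*16384) + 15288) = 1091069/(13470*((1 - 64 - 8192) + 15288)) = 1091069/(13470*(-8255 + 15288)) = (1091069/13470)/7033 = (1091069/13470)*(1/7033) = 1091069/94734510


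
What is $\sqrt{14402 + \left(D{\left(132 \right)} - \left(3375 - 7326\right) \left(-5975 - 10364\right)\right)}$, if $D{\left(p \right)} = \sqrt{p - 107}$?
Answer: $i \sqrt{64540982} \approx 8033.7 i$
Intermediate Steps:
$D{\left(p \right)} = \sqrt{-107 + p}$
$\sqrt{14402 + \left(D{\left(132 \right)} - \left(3375 - 7326\right) \left(-5975 - 10364\right)\right)} = \sqrt{14402 - \left(- \sqrt{-107 + 132} + \left(3375 - 7326\right) \left(-5975 - 10364\right)\right)} = \sqrt{14402 + \left(\sqrt{25} - \left(-3951\right) \left(-16339\right)\right)} = \sqrt{14402 + \left(5 - 64555389\right)} = \sqrt{14402 - 64555384} = \sqrt{-64540982} = i \sqrt{64540982}$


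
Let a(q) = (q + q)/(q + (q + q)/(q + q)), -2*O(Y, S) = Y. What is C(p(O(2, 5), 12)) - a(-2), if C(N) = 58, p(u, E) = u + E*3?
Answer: 54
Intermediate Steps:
O(Y, S) = -Y/2
p(u, E) = u + 3*E
a(q) = 2*q/(1 + q) (a(q) = (2*q)/(q + (2*q)/((2*q))) = (2*q)/(q + (2*q)*(1/(2*q))) = (2*q)/(q + 1) = (2*q)/(1 + q) = 2*q/(1 + q))
C(p(O(2, 5), 12)) - a(-2) = 58 - 2*(-2)/(1 - 2) = 58 - 2*(-2)/(-1) = 58 - 2*(-2)*(-1) = 58 - 1*4 = 58 - 4 = 54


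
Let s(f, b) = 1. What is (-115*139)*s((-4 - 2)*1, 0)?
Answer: -15985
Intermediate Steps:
(-115*139)*s((-4 - 2)*1, 0) = -115*139*1 = -15985*1 = -15985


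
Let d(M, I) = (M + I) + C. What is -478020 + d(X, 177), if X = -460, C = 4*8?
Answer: -478271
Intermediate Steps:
C = 32
d(M, I) = 32 + I + M (d(M, I) = (M + I) + 32 = (I + M) + 32 = 32 + I + M)
-478020 + d(X, 177) = -478020 + (32 + 177 - 460) = -478020 - 251 = -478271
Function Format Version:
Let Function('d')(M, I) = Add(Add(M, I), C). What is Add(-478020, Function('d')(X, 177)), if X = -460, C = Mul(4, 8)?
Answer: -478271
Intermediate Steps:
C = 32
Function('d')(M, I) = Add(32, I, M) (Function('d')(M, I) = Add(Add(M, I), 32) = Add(Add(I, M), 32) = Add(32, I, M))
Add(-478020, Function('d')(X, 177)) = Add(-478020, Add(32, 177, -460)) = Add(-478020, -251) = -478271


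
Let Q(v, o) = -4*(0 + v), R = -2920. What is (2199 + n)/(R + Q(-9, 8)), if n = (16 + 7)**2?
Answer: -682/721 ≈ -0.94591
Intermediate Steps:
n = 529 (n = 23**2 = 529)
Q(v, o) = -4*v
(2199 + n)/(R + Q(-9, 8)) = (2199 + 529)/(-2920 - 4*(-9)) = 2728/(-2920 + 36) = 2728/(-2884) = 2728*(-1/2884) = -682/721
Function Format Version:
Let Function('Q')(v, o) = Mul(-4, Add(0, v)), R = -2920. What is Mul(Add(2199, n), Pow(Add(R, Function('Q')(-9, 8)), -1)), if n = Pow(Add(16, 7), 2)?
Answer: Rational(-682, 721) ≈ -0.94591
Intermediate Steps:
n = 529 (n = Pow(23, 2) = 529)
Function('Q')(v, o) = Mul(-4, v)
Mul(Add(2199, n), Pow(Add(R, Function('Q')(-9, 8)), -1)) = Mul(Add(2199, 529), Pow(Add(-2920, Mul(-4, -9)), -1)) = Mul(2728, Pow(Add(-2920, 36), -1)) = Mul(2728, Pow(-2884, -1)) = Mul(2728, Rational(-1, 2884)) = Rational(-682, 721)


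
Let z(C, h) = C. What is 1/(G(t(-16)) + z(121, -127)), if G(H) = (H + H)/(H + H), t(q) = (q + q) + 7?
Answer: 1/122 ≈ 0.0081967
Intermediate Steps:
t(q) = 7 + 2*q (t(q) = 2*q + 7 = 7 + 2*q)
G(H) = 1 (G(H) = (2*H)/((2*H)) = (2*H)*(1/(2*H)) = 1)
1/(G(t(-16)) + z(121, -127)) = 1/(1 + 121) = 1/122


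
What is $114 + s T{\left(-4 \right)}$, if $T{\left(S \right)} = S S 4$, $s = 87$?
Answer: $5682$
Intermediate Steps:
$T{\left(S \right)} = 4 S^{2}$ ($T{\left(S \right)} = S^{2} \cdot 4 = 4 S^{2}$)
$114 + s T{\left(-4 \right)} = 114 + 87 \cdot 4 \left(-4\right)^{2} = 114 + 87 \cdot 4 \cdot 16 = 114 + 87 \cdot 64 = 114 + 5568 = 5682$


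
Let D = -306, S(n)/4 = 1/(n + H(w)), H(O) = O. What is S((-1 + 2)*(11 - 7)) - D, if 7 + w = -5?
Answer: 611/2 ≈ 305.50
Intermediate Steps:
w = -12 (w = -7 - 5 = -12)
S(n) = 4/(-12 + n) (S(n) = 4/(n - 12) = 4/(-12 + n))
S((-1 + 2)*(11 - 7)) - D = 4/(-12 + (-1 + 2)*(11 - 7)) - 1*(-306) = 4/(-12 + 1*4) + 306 = 4/(-12 + 4) + 306 = 4/(-8) + 306 = 4*(-1/8) + 306 = -1/2 + 306 = 611/2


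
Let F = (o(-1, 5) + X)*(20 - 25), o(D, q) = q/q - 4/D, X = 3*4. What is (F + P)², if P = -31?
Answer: 13456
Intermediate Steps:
X = 12
o(D, q) = 1 - 4/D
F = -85 (F = ((-4 - 1)/(-1) + 12)*(20 - 25) = (-1*(-5) + 12)*(-5) = (5 + 12)*(-5) = 17*(-5) = -85)
(F + P)² = (-85 - 31)² = (-116)² = 13456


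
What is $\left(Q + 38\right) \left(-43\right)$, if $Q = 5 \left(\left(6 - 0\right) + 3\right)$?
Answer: $-3569$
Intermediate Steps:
$Q = 45$ ($Q = 5 \left(\left(6 + 0\right) + 3\right) = 5 \left(6 + 3\right) = 5 \cdot 9 = 45$)
$\left(Q + 38\right) \left(-43\right) = \left(45 + 38\right) \left(-43\right) = 83 \left(-43\right) = -3569$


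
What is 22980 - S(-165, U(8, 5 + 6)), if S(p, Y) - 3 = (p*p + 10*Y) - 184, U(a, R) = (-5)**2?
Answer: -4314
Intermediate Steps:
U(a, R) = 25
S(p, Y) = -181 + p**2 + 10*Y (S(p, Y) = 3 + ((p*p + 10*Y) - 184) = 3 + ((p**2 + 10*Y) - 184) = 3 + (-184 + p**2 + 10*Y) = -181 + p**2 + 10*Y)
22980 - S(-165, U(8, 5 + 6)) = 22980 - (-181 + (-165)**2 + 10*25) = 22980 - (-181 + 27225 + 250) = 22980 - 1*27294 = 22980 - 27294 = -4314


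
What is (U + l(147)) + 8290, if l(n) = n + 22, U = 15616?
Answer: 24075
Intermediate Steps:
l(n) = 22 + n
(U + l(147)) + 8290 = (15616 + (22 + 147)) + 8290 = (15616 + 169) + 8290 = 15785 + 8290 = 24075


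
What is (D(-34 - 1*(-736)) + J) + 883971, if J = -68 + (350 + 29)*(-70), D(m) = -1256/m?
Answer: 300937295/351 ≈ 8.5737e+5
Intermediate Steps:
J = -26598 (J = -68 + 379*(-70) = -68 - 26530 = -26598)
(D(-34 - 1*(-736)) + J) + 883971 = (-1256/(-34 - 1*(-736)) - 26598) + 883971 = (-1256/(-34 + 736) - 26598) + 883971 = (-1256/702 - 26598) + 883971 = (-1256*1/702 - 26598) + 883971 = (-628/351 - 26598) + 883971 = -9336526/351 + 883971 = 300937295/351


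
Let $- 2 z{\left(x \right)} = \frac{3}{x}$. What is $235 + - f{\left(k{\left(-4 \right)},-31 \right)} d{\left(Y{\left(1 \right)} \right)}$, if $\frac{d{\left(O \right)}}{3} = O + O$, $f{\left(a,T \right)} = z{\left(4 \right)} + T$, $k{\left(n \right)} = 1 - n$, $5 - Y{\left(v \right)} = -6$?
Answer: $\frac{9223}{4} \approx 2305.8$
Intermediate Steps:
$z{\left(x \right)} = - \frac{3}{2 x}$ ($z{\left(x \right)} = - \frac{3 \frac{1}{x}}{2} = - \frac{3}{2 x}$)
$Y{\left(v \right)} = 11$ ($Y{\left(v \right)} = 5 - -6 = 5 + 6 = 11$)
$f{\left(a,T \right)} = - \frac{3}{8} + T$ ($f{\left(a,T \right)} = - \frac{3}{2 \cdot 4} + T = \left(- \frac{3}{2}\right) \frac{1}{4} + T = - \frac{3}{8} + T$)
$d{\left(O \right)} = 6 O$ ($d{\left(O \right)} = 3 \left(O + O\right) = 3 \cdot 2 O = 6 O$)
$235 + - f{\left(k{\left(-4 \right)},-31 \right)} d{\left(Y{\left(1 \right)} \right)} = 235 + - (- \frac{3}{8} - 31) 6 \cdot 11 = 235 + \left(-1\right) \left(- \frac{251}{8}\right) 66 = 235 + \frac{251}{8} \cdot 66 = 235 + \frac{8283}{4} = \frac{9223}{4}$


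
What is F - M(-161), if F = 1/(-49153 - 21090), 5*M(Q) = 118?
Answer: -8288679/351215 ≈ -23.600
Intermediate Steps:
M(Q) = 118/5 (M(Q) = (⅕)*118 = 118/5)
F = -1/70243 (F = 1/(-70243) = -1/70243 ≈ -1.4236e-5)
F - M(-161) = -1/70243 - 1*118/5 = -1/70243 - 118/5 = -8288679/351215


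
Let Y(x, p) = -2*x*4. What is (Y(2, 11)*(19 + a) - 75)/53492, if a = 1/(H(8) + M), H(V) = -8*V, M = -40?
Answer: -4925/695396 ≈ -0.0070823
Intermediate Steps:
Y(x, p) = -8*x
a = -1/104 (a = 1/(-8*8 - 40) = 1/(-64 - 40) = 1/(-104) = -1/104 ≈ -0.0096154)
(Y(2, 11)*(19 + a) - 75)/53492 = ((-8*2)*(19 - 1/104) - 75)/53492 = (-16*1975/104 - 75)*(1/53492) = (-3950/13 - 75)*(1/53492) = -4925/13*1/53492 = -4925/695396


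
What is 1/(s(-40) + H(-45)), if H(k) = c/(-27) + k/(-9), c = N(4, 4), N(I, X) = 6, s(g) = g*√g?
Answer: 387/5185849 + 6480*I*√10/5185849 ≈ 7.4626e-5 + 0.0039514*I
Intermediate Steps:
s(g) = g^(3/2)
c = 6
H(k) = -2/9 - k/9 (H(k) = 6/(-27) + k/(-9) = 6*(-1/27) + k*(-⅑) = -2/9 - k/9)
1/(s(-40) + H(-45)) = 1/((-40)^(3/2) + (-2/9 - ⅑*(-45))) = 1/(-80*I*√10 + (-2/9 + 5)) = 1/(-80*I*√10 + 43/9) = 1/(43/9 - 80*I*√10)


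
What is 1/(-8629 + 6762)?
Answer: -1/1867 ≈ -0.00053562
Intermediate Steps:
1/(-8629 + 6762) = 1/(-1867) = -1/1867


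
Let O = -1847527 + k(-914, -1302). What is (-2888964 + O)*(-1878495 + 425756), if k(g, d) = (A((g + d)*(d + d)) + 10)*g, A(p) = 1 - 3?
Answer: 6891507626417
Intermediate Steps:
A(p) = -2
k(g, d) = 8*g (k(g, d) = (-2 + 10)*g = 8*g)
O = -1854839 (O = -1847527 + 8*(-914) = -1847527 - 7312 = -1854839)
(-2888964 + O)*(-1878495 + 425756) = (-2888964 - 1854839)*(-1878495 + 425756) = -4743803*(-1452739) = 6891507626417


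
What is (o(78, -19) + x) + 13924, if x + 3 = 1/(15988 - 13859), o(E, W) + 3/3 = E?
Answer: 29801743/2129 ≈ 13998.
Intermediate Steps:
o(E, W) = -1 + E
x = -6386/2129 (x = -3 + 1/(15988 - 13859) = -3 + 1/2129 = -6386/2129 ≈ -2.9995)
(o(78, -19) + x) + 13924 = ((-1 + 78) - 6386/2129) + 13924 = (77 - 6386/2129) + 13924 = 157547/2129 + 13924 = 29801743/2129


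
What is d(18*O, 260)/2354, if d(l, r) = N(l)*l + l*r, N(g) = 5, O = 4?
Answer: 9540/1177 ≈ 8.1053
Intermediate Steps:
d(l, r) = 5*l + l*r
d(18*O, 260)/2354 = ((18*4)*(5 + 260))/2354 = (72*265)*(1/2354) = 19080*(1/2354) = 9540/1177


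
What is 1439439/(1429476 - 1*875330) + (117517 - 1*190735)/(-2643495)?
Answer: 1281907753711/488294060090 ≈ 2.6253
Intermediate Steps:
1439439/(1429476 - 1*875330) + (117517 - 1*190735)/(-2643495) = 1439439/(1429476 - 875330) + (117517 - 190735)*(-1/2643495) = 1439439/554146 - 73218*(-1/2643495) = 1439439*(1/554146) + 24406/881165 = 1439439/554146 + 24406/881165 = 1281907753711/488294060090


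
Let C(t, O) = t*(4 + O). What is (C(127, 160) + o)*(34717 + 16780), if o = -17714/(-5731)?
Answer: 11800125574/11 ≈ 1.0727e+9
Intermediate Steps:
o = 34/11 (o = -17714*(-1/5731) = 34/11 ≈ 3.0909)
(C(127, 160) + o)*(34717 + 16780) = (127*(4 + 160) + 34/11)*(34717 + 16780) = (127*164 + 34/11)*51497 = (20828 + 34/11)*51497 = (229142/11)*51497 = 11800125574/11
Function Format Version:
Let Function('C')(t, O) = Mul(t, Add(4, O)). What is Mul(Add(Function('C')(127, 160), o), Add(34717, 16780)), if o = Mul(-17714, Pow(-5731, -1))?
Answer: Rational(11800125574, 11) ≈ 1.0727e+9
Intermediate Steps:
o = Rational(34, 11) (o = Mul(-17714, Rational(-1, 5731)) = Rational(34, 11) ≈ 3.0909)
Mul(Add(Function('C')(127, 160), o), Add(34717, 16780)) = Mul(Add(Mul(127, Add(4, 160)), Rational(34, 11)), Add(34717, 16780)) = Mul(Add(Mul(127, 164), Rational(34, 11)), 51497) = Mul(Add(20828, Rational(34, 11)), 51497) = Mul(Rational(229142, 11), 51497) = Rational(11800125574, 11)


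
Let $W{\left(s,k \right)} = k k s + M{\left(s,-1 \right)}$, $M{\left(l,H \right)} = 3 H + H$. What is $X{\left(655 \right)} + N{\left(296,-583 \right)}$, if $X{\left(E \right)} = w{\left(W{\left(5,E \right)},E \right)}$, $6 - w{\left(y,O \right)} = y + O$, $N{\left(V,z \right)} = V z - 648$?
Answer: $-2318986$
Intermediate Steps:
$N{\left(V,z \right)} = -648 + V z$
$M{\left(l,H \right)} = 4 H$
$W{\left(s,k \right)} = -4 + s k^{2}$ ($W{\left(s,k \right)} = k k s + 4 \left(-1\right) = k^{2} s - 4 = s k^{2} - 4 = -4 + s k^{2}$)
$w{\left(y,O \right)} = 6 - O - y$ ($w{\left(y,O \right)} = 6 - \left(y + O\right) = 6 - \left(O + y\right) = 6 - O - y$)
$X{\left(E \right)} = 10 - E - 5 E^{2}$ ($X{\left(E \right)} = 6 - E - \left(-4 + 5 E^{2}\right) = 10 - E - 5 E^{2}$)
$X{\left(655 \right)} + N{\left(296,-583 \right)} = \left(10 - 655 - 5 \cdot 655^{2}\right) + \left(-648 + 296 \left(-583\right)\right) = \left(10 - 655 - 2145125\right) - 173216 = -2145770 - 173216 = -2318986$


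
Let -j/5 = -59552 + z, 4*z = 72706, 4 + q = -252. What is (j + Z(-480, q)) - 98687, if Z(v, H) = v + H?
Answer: 214909/2 ≈ 1.0745e+5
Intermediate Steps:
q = -256 (q = -4 - 252 = -256)
z = 36353/2 (z = (1/4)*72706 = 36353/2 ≈ 18177.)
Z(v, H) = H + v
j = 413755/2 (j = -5*(-59552 + 36353/2) = -5*(-82751/2) = 413755/2 ≈ 2.0688e+5)
(j + Z(-480, q)) - 98687 = (413755/2 + (-256 - 480)) - 98687 = (413755/2 - 736) - 98687 = 412283/2 - 98687 = 214909/2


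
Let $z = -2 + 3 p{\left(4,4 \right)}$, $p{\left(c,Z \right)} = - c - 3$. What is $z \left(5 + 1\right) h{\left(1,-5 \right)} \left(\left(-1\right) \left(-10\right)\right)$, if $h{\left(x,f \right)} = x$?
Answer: $-1380$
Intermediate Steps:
$p{\left(c,Z \right)} = -3 - c$
$z = -23$ ($z = -2 + 3 \left(-3 - 4\right) = -2 + 3 \left(-7\right) = -2 - 21 = -23$)
$z \left(5 + 1\right) h{\left(1,-5 \right)} \left(\left(-1\right) \left(-10\right)\right) = - 23 \left(5 + 1\right) 1 \left(\left(-1\right) \left(-10\right)\right) = - 23 \cdot 6 \cdot 1 \cdot 10 = \left(-23\right) 6 \cdot 10 = \left(-138\right) 10 = -1380$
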